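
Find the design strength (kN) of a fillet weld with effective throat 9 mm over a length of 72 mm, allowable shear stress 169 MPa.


Strength = throat * length * allowable stress
= 9 * 72 * 169 N
= 109512 N
= 109.51 kN

109.51 kN


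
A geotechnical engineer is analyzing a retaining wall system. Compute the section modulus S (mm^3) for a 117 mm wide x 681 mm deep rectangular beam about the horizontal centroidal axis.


S = b * h^2 / 6
= 117 * 681^2 / 6
= 117 * 463761 / 6
= 9043339.5 mm^3

9043339.5 mm^3


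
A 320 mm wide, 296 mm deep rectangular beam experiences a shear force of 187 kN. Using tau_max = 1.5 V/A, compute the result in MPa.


A = b * h = 320 * 296 = 94720 mm^2
V = 187 kN = 187000.0 N
tau_max = 1.5 * V / A = 1.5 * 187000.0 / 94720
= 2.9614 MPa

2.9614 MPa


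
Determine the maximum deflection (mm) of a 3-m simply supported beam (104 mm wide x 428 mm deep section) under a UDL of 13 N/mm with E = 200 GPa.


I = 104 * 428^3 / 12 = 679490517.33 mm^4
L = 3000.0 mm, w = 13 N/mm, E = 200000.0 MPa
delta = 5 * w * L^4 / (384 * E * I)
= 5 * 13 * 3000.0^4 / (384 * 200000.0 * 679490517.33)
= 0.1009 mm

0.1009 mm


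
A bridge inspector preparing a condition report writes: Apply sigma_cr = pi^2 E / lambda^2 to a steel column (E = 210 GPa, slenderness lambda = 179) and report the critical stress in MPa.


sigma_cr = pi^2 * E / lambda^2
= 9.8696 * 210000.0 / 179^2
= 9.8696 * 210000.0 / 32041
= 64.6864 MPa

64.6864 MPa


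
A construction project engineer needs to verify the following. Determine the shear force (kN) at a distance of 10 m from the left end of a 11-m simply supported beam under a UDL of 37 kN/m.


R_A = w * L / 2 = 37 * 11 / 2 = 203.5 kN
V(x) = R_A - w * x = 203.5 - 37 * 10
= -166.5 kN

-166.5 kN


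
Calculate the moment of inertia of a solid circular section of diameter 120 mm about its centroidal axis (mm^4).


r = d / 2 = 120 / 2 = 60.0 mm
I = pi * r^4 / 4 = pi * 60.0^4 / 4
= 10178760.2 mm^4

10178760.2 mm^4


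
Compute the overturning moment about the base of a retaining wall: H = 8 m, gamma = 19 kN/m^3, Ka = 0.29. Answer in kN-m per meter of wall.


Pa = 0.5 * Ka * gamma * H^2
= 0.5 * 0.29 * 19 * 8^2
= 176.32 kN/m
Arm = H / 3 = 8 / 3 = 2.6667 m
Mo = Pa * arm = Pa * H / 3 = 176.32 * 8 / 3 = 470.1867 kN-m/m

470.1867 kN-m/m


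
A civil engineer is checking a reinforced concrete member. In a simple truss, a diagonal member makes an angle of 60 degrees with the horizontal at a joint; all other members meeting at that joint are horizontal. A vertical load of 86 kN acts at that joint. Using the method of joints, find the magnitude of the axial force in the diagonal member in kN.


At the joint, only the diagonal has a vertical component, so vertical equilibrium gives:
F * sin(60) = 86
F = 86 / sin(60)
= 86 / 0.866025
= 99.3 kN

99.3 kN


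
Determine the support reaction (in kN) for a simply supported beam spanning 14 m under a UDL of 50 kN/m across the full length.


Total load = w * L = 50 * 14 = 700 kN
By symmetry, each reaction R = total / 2 = 700 / 2 = 350.0 kN

350.0 kN


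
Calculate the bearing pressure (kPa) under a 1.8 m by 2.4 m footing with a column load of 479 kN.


A = 1.8 * 2.4 = 4.32 m^2
q = P / A = 479 / 4.32
= 110.8796 kPa

110.8796 kPa


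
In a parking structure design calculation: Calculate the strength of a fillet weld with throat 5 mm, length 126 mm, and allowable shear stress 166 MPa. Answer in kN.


Strength = throat * length * allowable stress
= 5 * 126 * 166 N
= 104580 N
= 104.58 kN

104.58 kN


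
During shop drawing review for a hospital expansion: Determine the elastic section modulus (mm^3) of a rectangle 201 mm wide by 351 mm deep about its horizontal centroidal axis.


S = b * h^2 / 6
= 201 * 351^2 / 6
= 201 * 123201 / 6
= 4127233.5 mm^3

4127233.5 mm^3


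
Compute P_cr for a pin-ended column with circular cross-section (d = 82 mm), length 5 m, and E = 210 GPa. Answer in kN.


I = pi * d^4 / 64 = 2219347.5 mm^4
L = 5000.0 mm
P_cr = pi^2 * E * I / L^2
= 9.8696 * 210000.0 * 2219347.5 / 5000.0^2
= 183994.29 N = 183.9943 kN

183.9943 kN


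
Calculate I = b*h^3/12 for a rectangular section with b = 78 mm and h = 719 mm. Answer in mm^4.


I = b * h^3 / 12
= 78 * 719^3 / 12
= 78 * 371694959 / 12
= 2416017233.5 mm^4

2416017233.5 mm^4


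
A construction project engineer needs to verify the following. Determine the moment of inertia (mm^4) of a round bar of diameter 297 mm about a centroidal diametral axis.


r = d / 2 = 297 / 2 = 148.5 mm
I = pi * r^4 / 4 = pi * 148.5^4 / 4
= 381940485.65 mm^4

381940485.65 mm^4


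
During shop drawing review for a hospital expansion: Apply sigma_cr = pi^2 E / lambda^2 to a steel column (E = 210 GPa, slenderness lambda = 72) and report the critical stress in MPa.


sigma_cr = pi^2 * E / lambda^2
= 9.8696 * 210000.0 / 72^2
= 9.8696 * 210000.0 / 5184
= 399.8104 MPa

399.8104 MPa


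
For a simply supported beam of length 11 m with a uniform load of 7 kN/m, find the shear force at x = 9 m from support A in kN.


R_A = w * L / 2 = 7 * 11 / 2 = 38.5 kN
V(x) = R_A - w * x = 38.5 - 7 * 9
= -24.5 kN

-24.5 kN


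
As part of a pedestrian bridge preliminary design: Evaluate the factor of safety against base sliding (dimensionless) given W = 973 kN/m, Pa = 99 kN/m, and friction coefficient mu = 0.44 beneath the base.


Resisting force = mu * W = 0.44 * 973 = 428.12 kN/m
FOS = Resisting / Driving = 428.12 / 99
= 4.3244 (dimensionless)

4.3244 (dimensionless)


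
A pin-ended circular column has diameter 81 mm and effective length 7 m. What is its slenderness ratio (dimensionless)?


Radius of gyration r = d / 4 = 81 / 4 = 20.25 mm
L_eff = 7000.0 mm
Slenderness ratio = L / r = 7000.0 / 20.25 = 345.68 (dimensionless)

345.68 (dimensionless)


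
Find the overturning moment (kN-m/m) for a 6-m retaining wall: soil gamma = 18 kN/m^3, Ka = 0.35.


Pa = 0.5 * Ka * gamma * H^2
= 0.5 * 0.35 * 18 * 6^2
= 113.4 kN/m
Arm = H / 3 = 6 / 3 = 2.0 m
Mo = Pa * arm = Pa * H / 3 = 113.4 * 6 / 3 = 226.8 kN-m/m

226.8 kN-m/m


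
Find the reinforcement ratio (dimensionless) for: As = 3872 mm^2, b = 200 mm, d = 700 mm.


rho = As / (b * d)
= 3872 / (200 * 700)
= 3872 / 140000
= 0.027657 (dimensionless)

0.027657 (dimensionless)


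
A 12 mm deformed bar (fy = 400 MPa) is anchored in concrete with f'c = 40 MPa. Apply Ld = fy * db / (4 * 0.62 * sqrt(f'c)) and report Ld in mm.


Ld = (fy * db) / (4 * 0.62 * sqrt(f'c))
= (400 * 12) / (4 * 0.62 * sqrt(40))
= 4800 / 15.6849
= 306.03 mm

306.03 mm


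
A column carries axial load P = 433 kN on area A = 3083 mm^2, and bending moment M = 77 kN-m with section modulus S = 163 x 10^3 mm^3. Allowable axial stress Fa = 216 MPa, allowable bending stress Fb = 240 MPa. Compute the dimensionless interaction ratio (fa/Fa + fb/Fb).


f_a = P / A = 433000.0 / 3083 = 140.4476 MPa
f_b = M / S = 77000000.0 / 163000.0 = 472.3926 MPa
Ratio = f_a / Fa + f_b / Fb
= 140.4476 / 216 + 472.3926 / 240
= 2.6185 (dimensionless)

2.6185 (dimensionless)


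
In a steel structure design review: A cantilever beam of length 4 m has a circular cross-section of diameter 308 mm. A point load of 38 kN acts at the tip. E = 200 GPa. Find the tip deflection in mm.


I = pi * d^4 / 64 = pi * 308^4 / 64 = 441746141.43 mm^4
L = 4000.0 mm, P = 38000.0 N, E = 200000.0 MPa
delta = P * L^3 / (3 * E * I)
= 38000.0 * 4000.0^3 / (3 * 200000.0 * 441746141.43)
= 9.1757 mm

9.1757 mm


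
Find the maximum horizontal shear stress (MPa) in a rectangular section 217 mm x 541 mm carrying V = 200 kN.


A = b * h = 217 * 541 = 117397 mm^2
V = 200 kN = 200000.0 N
tau_max = 1.5 * V / A = 1.5 * 200000.0 / 117397
= 2.5554 MPa

2.5554 MPa


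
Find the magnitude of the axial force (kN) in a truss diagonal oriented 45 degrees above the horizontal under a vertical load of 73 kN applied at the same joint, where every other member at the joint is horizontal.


At the joint, only the diagonal has a vertical component, so vertical equilibrium gives:
F * sin(45) = 73
F = 73 / sin(45)
= 73 / 0.707107
= 103.24 kN

103.24 kN


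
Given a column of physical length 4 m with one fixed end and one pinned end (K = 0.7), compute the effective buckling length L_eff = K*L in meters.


L_eff = K * L
= 0.7 * 4
= 2.8 m

2.8 m


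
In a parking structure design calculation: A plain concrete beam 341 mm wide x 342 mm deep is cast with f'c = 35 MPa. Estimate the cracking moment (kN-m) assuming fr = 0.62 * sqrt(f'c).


fr = 0.62 * sqrt(35) = 0.62 * 5.9161 = 3.668 MPa
I = 341 * 342^3 / 12 = 1136714634.0 mm^4
y_t = 171.0 mm
M_cr = fr * I / y_t = 3.668 * 1136714634.0 / 171.0 N-mm
= 24.3827 kN-m

24.3827 kN-m


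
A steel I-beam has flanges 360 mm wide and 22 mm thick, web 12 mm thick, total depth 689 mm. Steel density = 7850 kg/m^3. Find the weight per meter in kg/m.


A_flanges = 2 * 360 * 22 = 15840 mm^2
A_web = (689 - 2 * 22) * 12 = 7740 mm^2
A_total = 15840 + 7740 = 23580 mm^2 = 0.023580 m^2
Weight = rho * A = 7850 * 0.023580 = 185.103 kg/m

185.103 kg/m


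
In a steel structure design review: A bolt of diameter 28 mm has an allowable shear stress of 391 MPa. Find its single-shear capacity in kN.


A = pi * d^2 / 4 = pi * 28^2 / 4 = 615.7522 mm^2
V = f_v * A / 1000 = 391 * 615.7522 / 1000
= 240.7591 kN

240.7591 kN


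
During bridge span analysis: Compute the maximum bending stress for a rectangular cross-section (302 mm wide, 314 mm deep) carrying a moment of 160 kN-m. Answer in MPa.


I = b * h^3 / 12 = 302 * 314^3 / 12 = 779138457.33 mm^4
y = h / 2 = 314 / 2 = 157.0 mm
M = 160 kN-m = 160000000.0 N-mm
sigma = M * y / I = 160000000.0 * 157.0 / 779138457.33
= 32.24 MPa

32.24 MPa


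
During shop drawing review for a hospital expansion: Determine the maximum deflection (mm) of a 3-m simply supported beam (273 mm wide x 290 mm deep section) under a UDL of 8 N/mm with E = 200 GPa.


I = 273 * 290^3 / 12 = 554849750.0 mm^4
L = 3000.0 mm, w = 8 N/mm, E = 200000.0 MPa
delta = 5 * w * L^4 / (384 * E * I)
= 5 * 8 * 3000.0^4 / (384 * 200000.0 * 554849750.0)
= 0.076 mm

0.076 mm


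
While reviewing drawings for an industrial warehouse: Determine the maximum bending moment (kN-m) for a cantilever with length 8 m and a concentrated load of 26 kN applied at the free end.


For a cantilever with a point load at the free end:
M_max = P * L = 26 * 8 = 208 kN-m

208 kN-m


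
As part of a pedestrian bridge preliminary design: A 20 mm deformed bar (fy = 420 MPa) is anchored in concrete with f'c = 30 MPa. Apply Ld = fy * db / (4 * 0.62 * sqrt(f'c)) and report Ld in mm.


Ld = (fy * db) / (4 * 0.62 * sqrt(f'c))
= (420 * 20) / (4 * 0.62 * sqrt(30))
= 8400 / 13.5835
= 618.4 mm

618.4 mm


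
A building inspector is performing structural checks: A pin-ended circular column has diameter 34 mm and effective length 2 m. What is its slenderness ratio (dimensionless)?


Radius of gyration r = d / 4 = 34 / 4 = 8.5 mm
L_eff = 2000.0 mm
Slenderness ratio = L / r = 2000.0 / 8.5 = 235.29 (dimensionless)

235.29 (dimensionless)


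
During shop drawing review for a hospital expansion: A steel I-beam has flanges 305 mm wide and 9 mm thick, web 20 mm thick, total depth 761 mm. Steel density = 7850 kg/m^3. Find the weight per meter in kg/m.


A_flanges = 2 * 305 * 9 = 5490 mm^2
A_web = (761 - 2 * 9) * 20 = 14860 mm^2
A_total = 5490 + 14860 = 20350 mm^2 = 0.020350 m^2
Weight = rho * A = 7850 * 0.020350 = 159.7475 kg/m

159.7475 kg/m


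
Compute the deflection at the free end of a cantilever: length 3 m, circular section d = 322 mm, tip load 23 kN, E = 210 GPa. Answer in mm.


I = pi * d^4 / 64 = pi * 322^4 / 64 = 527707644.47 mm^4
L = 3000.0 mm, P = 23000.0 N, E = 210000.0 MPa
delta = P * L^3 / (3 * E * I)
= 23000.0 * 3000.0^3 / (3 * 210000.0 * 527707644.47)
= 1.8679 mm

1.8679 mm


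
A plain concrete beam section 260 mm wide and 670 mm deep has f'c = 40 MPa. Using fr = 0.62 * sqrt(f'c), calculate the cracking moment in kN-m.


fr = 0.62 * sqrt(40) = 0.62 * 6.3246 = 3.9212 MPa
I = 260 * 670^3 / 12 = 6516531666.67 mm^4
y_t = 335.0 mm
M_cr = fr * I / y_t = 3.9212 * 6516531666.67 / 335.0 N-mm
= 76.277 kN-m

76.277 kN-m


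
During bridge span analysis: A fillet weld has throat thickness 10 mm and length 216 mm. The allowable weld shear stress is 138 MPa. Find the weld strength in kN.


Strength = throat * length * allowable stress
= 10 * 216 * 138 N
= 298080 N
= 298.08 kN

298.08 kN


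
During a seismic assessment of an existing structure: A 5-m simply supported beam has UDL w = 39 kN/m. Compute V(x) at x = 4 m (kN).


R_A = w * L / 2 = 39 * 5 / 2 = 97.5 kN
V(x) = R_A - w * x = 97.5 - 39 * 4
= -58.5 kN

-58.5 kN


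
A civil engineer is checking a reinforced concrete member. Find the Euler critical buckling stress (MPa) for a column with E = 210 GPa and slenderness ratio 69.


sigma_cr = pi^2 * E / lambda^2
= 9.8696 * 210000.0 / 69^2
= 9.8696 * 210000.0 / 4761
= 435.3323 MPa

435.3323 MPa


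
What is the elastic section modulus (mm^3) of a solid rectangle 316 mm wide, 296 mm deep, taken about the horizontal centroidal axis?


S = b * h^2 / 6
= 316 * 296^2 / 6
= 316 * 87616 / 6
= 4614442.67 mm^3

4614442.67 mm^3


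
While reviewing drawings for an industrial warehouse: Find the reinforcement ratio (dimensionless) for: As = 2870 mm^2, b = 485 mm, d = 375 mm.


rho = As / (b * d)
= 2870 / (485 * 375)
= 2870 / 181875
= 0.01578 (dimensionless)

0.01578 (dimensionless)


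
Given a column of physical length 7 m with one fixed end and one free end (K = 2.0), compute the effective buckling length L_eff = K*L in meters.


L_eff = K * L
= 2.0 * 7
= 14.0 m

14.0 m


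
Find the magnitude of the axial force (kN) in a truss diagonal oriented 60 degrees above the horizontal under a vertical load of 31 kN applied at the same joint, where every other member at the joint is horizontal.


At the joint, only the diagonal has a vertical component, so vertical equilibrium gives:
F * sin(60) = 31
F = 31 / sin(60)
= 31 / 0.866025
= 35.8 kN

35.8 kN


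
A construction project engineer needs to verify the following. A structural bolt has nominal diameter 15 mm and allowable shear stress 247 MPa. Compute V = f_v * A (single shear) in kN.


A = pi * d^2 / 4 = pi * 15^2 / 4 = 176.7146 mm^2
V = f_v * A / 1000 = 247 * 176.7146 / 1000
= 43.6485 kN

43.6485 kN


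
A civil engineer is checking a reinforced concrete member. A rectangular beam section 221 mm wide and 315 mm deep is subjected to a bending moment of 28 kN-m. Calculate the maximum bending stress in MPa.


I = b * h^3 / 12 = 221 * 315^3 / 12 = 575629031.25 mm^4
y = h / 2 = 315 / 2 = 157.5 mm
M = 28 kN-m = 28000000.0 N-mm
sigma = M * y / I = 28000000.0 * 157.5 / 575629031.25
= 7.66 MPa

7.66 MPa


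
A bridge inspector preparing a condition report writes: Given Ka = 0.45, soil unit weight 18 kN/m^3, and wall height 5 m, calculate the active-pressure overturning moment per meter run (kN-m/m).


Pa = 0.5 * Ka * gamma * H^2
= 0.5 * 0.45 * 18 * 5^2
= 101.25 kN/m
Arm = H / 3 = 5 / 3 = 1.6667 m
Mo = Pa * arm = Pa * H / 3 = 101.25 * 5 / 3 = 168.75 kN-m/m

168.75 kN-m/m


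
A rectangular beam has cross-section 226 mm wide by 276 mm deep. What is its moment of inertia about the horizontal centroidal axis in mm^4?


I = b * h^3 / 12
= 226 * 276^3 / 12
= 226 * 21024576 / 12
= 395962848.0 mm^4

395962848.0 mm^4


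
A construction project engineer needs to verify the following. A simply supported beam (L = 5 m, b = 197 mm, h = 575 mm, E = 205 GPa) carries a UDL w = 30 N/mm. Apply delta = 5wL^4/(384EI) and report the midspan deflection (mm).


I = 197 * 575^3 / 12 = 3120962239.58 mm^4
L = 5000.0 mm, w = 30 N/mm, E = 205000.0 MPa
delta = 5 * w * L^4 / (384 * E * I)
= 5 * 30 * 5000.0^4 / (384 * 205000.0 * 3120962239.58)
= 0.3816 mm

0.3816 mm


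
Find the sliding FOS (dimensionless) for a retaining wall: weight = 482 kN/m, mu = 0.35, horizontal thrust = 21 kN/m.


Resisting force = mu * W = 0.35 * 482 = 168.7 kN/m
FOS = Resisting / Driving = 168.7 / 21
= 8.0333 (dimensionless)

8.0333 (dimensionless)


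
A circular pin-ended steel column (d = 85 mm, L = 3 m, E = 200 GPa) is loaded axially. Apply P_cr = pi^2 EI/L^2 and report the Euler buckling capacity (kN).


I = pi * d^4 / 64 = 2562392.19 mm^4
L = 3000.0 mm
P_cr = pi^2 * E * I / L^2
= 9.8696 * 200000.0 * 2562392.19 / 3000.0^2
= 561995.49 N = 561.9955 kN

561.9955 kN


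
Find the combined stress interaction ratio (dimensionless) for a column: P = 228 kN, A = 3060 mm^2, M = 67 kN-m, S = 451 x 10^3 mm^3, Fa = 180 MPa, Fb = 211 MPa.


f_a = P / A = 228000.0 / 3060 = 74.5098 MPa
f_b = M / S = 67000000.0 / 451000.0 = 148.5588 MPa
Ratio = f_a / Fa + f_b / Fb
= 74.5098 / 180 + 148.5588 / 211
= 1.118 (dimensionless)

1.118 (dimensionless)


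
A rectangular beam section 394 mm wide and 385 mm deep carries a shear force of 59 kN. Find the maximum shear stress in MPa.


A = b * h = 394 * 385 = 151690 mm^2
V = 59 kN = 59000.0 N
tau_max = 1.5 * V / A = 1.5 * 59000.0 / 151690
= 0.5834 MPa

0.5834 MPa


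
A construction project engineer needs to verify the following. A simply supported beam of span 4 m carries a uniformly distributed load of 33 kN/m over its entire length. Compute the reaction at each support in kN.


Total load = w * L = 33 * 4 = 132 kN
By symmetry, each reaction R = total / 2 = 132 / 2 = 66.0 kN

66.0 kN


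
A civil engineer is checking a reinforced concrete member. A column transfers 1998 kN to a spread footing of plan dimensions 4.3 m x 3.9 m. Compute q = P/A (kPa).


A = 4.3 * 3.9 = 16.77 m^2
q = P / A = 1998 / 16.77
= 119.1413 kPa

119.1413 kPa


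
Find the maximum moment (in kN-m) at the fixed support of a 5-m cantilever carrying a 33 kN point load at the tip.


For a cantilever with a point load at the free end:
M_max = P * L = 33 * 5 = 165 kN-m

165 kN-m


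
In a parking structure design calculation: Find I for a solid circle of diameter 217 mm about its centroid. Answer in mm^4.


r = d / 2 = 217 / 2 = 108.5 mm
I = pi * r^4 / 4 = pi * 108.5^4 / 4
= 108845087.82 mm^4

108845087.82 mm^4


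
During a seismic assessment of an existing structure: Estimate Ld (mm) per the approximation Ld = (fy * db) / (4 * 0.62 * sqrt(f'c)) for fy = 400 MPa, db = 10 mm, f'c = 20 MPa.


Ld = (fy * db) / (4 * 0.62 * sqrt(f'c))
= (400 * 10) / (4 * 0.62 * sqrt(20))
= 4000 / 11.0909
= 360.66 mm

360.66 mm


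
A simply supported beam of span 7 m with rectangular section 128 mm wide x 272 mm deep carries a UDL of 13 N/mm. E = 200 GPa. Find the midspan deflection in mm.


I = 128 * 272^3 / 12 = 214652245.33 mm^4
L = 7000.0 mm, w = 13 N/mm, E = 200000.0 MPa
delta = 5 * w * L^4 / (384 * E * I)
= 5 * 13 * 7000.0^4 / (384 * 200000.0 * 214652245.33)
= 9.4669 mm

9.4669 mm


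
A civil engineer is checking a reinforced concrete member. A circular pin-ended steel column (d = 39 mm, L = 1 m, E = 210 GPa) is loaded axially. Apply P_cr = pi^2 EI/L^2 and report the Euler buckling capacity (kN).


I = pi * d^4 / 64 = 113560.77 mm^4
L = 1000.0 mm
P_cr = pi^2 * E * I / L^2
= 9.8696 * 210000.0 * 113560.77 / 1000.0^2
= 235367.97 N = 235.368 kN

235.368 kN


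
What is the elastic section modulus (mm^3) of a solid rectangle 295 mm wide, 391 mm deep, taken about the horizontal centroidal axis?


S = b * h^2 / 6
= 295 * 391^2 / 6
= 295 * 152881 / 6
= 7516649.17 mm^3

7516649.17 mm^3


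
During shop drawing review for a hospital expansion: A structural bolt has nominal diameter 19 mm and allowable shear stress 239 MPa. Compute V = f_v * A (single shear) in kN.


A = pi * d^2 / 4 = pi * 19^2 / 4 = 283.5287 mm^2
V = f_v * A / 1000 = 239 * 283.5287 / 1000
= 67.7634 kN

67.7634 kN


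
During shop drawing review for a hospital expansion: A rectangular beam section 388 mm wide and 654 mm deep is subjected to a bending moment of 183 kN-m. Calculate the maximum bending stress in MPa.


I = b * h^3 / 12 = 388 * 654^3 / 12 = 9044482536.0 mm^4
y = h / 2 = 654 / 2 = 327.0 mm
M = 183 kN-m = 183000000.0 N-mm
sigma = M * y / I = 183000000.0 * 327.0 / 9044482536.0
= 6.62 MPa

6.62 MPa


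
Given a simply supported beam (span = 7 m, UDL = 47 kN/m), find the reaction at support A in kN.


Total load = w * L = 47 * 7 = 329 kN
By symmetry, each reaction R = total / 2 = 329 / 2 = 164.5 kN

164.5 kN


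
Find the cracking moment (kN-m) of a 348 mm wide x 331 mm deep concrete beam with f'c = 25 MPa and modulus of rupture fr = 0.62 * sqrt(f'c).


fr = 0.62 * sqrt(25) = 0.62 * 5.0 = 3.1 MPa
I = 348 * 331^3 / 12 = 1051676039.0 mm^4
y_t = 165.5 mm
M_cr = fr * I / y_t = 3.1 * 1051676039.0 / 165.5 N-mm
= 19.6991 kN-m

19.6991 kN-m


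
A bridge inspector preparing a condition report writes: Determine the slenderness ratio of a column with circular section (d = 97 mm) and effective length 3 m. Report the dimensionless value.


Radius of gyration r = d / 4 = 97 / 4 = 24.25 mm
L_eff = 3000.0 mm
Slenderness ratio = L / r = 3000.0 / 24.25 = 123.71 (dimensionless)

123.71 (dimensionless)


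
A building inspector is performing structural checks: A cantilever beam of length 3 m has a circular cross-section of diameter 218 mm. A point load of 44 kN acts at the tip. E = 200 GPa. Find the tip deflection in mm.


I = pi * d^4 / 64 = pi * 218^4 / 64 = 110865360.4 mm^4
L = 3000.0 mm, P = 44000.0 N, E = 200000.0 MPa
delta = P * L^3 / (3 * E * I)
= 44000.0 * 3000.0^3 / (3 * 200000.0 * 110865360.4)
= 17.8595 mm

17.8595 mm


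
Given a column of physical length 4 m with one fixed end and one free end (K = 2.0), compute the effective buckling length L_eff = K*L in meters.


L_eff = K * L
= 2.0 * 4
= 8.0 m

8.0 m


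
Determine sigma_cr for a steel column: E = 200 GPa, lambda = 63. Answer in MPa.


sigma_cr = pi^2 * E / lambda^2
= 9.8696 * 200000.0 / 63^2
= 9.8696 * 200000.0 / 3969
= 497.3346 MPa

497.3346 MPa


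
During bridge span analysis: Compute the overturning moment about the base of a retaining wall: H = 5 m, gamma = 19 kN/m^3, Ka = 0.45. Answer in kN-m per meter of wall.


Pa = 0.5 * Ka * gamma * H^2
= 0.5 * 0.45 * 19 * 5^2
= 106.875 kN/m
Arm = H / 3 = 5 / 3 = 1.6667 m
Mo = Pa * arm = Pa * H / 3 = 106.875 * 5 / 3 = 178.125 kN-m/m

178.125 kN-m/m


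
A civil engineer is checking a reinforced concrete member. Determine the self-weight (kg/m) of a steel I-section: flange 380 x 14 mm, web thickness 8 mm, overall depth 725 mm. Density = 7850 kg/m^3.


A_flanges = 2 * 380 * 14 = 10640 mm^2
A_web = (725 - 2 * 14) * 8 = 5576 mm^2
A_total = 10640 + 5576 = 16216 mm^2 = 0.016216 m^2
Weight = rho * A = 7850 * 0.016216 = 127.2956 kg/m

127.2956 kg/m


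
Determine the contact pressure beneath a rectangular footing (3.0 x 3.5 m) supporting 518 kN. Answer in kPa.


A = 3.0 * 3.5 = 10.5 m^2
q = P / A = 518 / 10.5
= 49.3333 kPa

49.3333 kPa


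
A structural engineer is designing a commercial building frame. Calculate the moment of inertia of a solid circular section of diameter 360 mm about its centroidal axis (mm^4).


r = d / 2 = 360 / 2 = 180.0 mm
I = pi * r^4 / 4 = pi * 180.0^4 / 4
= 824479576.01 mm^4

824479576.01 mm^4


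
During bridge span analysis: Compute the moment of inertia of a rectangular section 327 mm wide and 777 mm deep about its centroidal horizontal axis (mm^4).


I = b * h^3 / 12
= 327 * 777^3 / 12
= 327 * 469097433 / 12
= 12782905049.25 mm^4

12782905049.25 mm^4


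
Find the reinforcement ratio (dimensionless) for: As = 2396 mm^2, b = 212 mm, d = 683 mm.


rho = As / (b * d)
= 2396 / (212 * 683)
= 2396 / 144796
= 0.016547 (dimensionless)

0.016547 (dimensionless)


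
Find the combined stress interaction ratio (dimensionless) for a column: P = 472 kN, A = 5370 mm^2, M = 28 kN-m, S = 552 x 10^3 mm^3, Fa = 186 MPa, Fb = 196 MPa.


f_a = P / A = 472000.0 / 5370 = 87.8957 MPa
f_b = M / S = 28000000.0 / 552000.0 = 50.7246 MPa
Ratio = f_a / Fa + f_b / Fb
= 87.8957 / 186 + 50.7246 / 196
= 0.7314 (dimensionless)

0.7314 (dimensionless)


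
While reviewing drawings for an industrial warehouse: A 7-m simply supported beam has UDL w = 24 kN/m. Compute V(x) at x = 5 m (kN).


R_A = w * L / 2 = 24 * 7 / 2 = 84.0 kN
V(x) = R_A - w * x = 84.0 - 24 * 5
= -36.0 kN

-36.0 kN


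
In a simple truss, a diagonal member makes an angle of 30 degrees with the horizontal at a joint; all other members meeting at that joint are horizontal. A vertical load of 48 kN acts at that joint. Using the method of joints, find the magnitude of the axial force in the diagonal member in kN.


At the joint, only the diagonal has a vertical component, so vertical equilibrium gives:
F * sin(30) = 48
F = 48 / sin(30)
= 48 / 0.5
= 96.0 kN

96.0 kN


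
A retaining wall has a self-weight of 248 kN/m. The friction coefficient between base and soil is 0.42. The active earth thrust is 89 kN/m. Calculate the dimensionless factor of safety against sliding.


Resisting force = mu * W = 0.42 * 248 = 104.16 kN/m
FOS = Resisting / Driving = 104.16 / 89
= 1.1703 (dimensionless)

1.1703 (dimensionless)


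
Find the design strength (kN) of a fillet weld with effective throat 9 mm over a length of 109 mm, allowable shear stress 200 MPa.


Strength = throat * length * allowable stress
= 9 * 109 * 200 N
= 196200 N
= 196.2 kN

196.2 kN


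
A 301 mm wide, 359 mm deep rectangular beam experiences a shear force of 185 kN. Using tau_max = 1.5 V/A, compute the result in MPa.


A = b * h = 301 * 359 = 108059 mm^2
V = 185 kN = 185000.0 N
tau_max = 1.5 * V / A = 1.5 * 185000.0 / 108059
= 2.568 MPa

2.568 MPa


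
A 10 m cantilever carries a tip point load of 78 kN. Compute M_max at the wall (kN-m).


For a cantilever with a point load at the free end:
M_max = P * L = 78 * 10 = 780 kN-m

780 kN-m


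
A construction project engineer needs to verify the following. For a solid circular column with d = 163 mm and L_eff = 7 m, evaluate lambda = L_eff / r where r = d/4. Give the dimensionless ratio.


Radius of gyration r = d / 4 = 163 / 4 = 40.75 mm
L_eff = 7000.0 mm
Slenderness ratio = L / r = 7000.0 / 40.75 = 171.78 (dimensionless)

171.78 (dimensionless)


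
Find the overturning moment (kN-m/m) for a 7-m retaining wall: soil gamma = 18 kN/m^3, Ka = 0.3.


Pa = 0.5 * Ka * gamma * H^2
= 0.5 * 0.3 * 18 * 7^2
= 132.3 kN/m
Arm = H / 3 = 7 / 3 = 2.3333 m
Mo = Pa * arm = Pa * H / 3 = 132.3 * 7 / 3 = 308.7 kN-m/m

308.7 kN-m/m


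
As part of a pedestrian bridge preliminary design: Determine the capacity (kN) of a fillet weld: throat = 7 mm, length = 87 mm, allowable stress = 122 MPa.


Strength = throat * length * allowable stress
= 7 * 87 * 122 N
= 74298 N
= 74.3 kN

74.3 kN


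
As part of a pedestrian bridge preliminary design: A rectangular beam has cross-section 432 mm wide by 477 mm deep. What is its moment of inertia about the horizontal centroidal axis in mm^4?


I = b * h^3 / 12
= 432 * 477^3 / 12
= 432 * 108531333 / 12
= 3907127988.0 mm^4

3907127988.0 mm^4


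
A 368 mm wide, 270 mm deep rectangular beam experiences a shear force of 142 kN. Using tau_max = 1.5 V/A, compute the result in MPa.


A = b * h = 368 * 270 = 99360 mm^2
V = 142 kN = 142000.0 N
tau_max = 1.5 * V / A = 1.5 * 142000.0 / 99360
= 2.1437 MPa

2.1437 MPa


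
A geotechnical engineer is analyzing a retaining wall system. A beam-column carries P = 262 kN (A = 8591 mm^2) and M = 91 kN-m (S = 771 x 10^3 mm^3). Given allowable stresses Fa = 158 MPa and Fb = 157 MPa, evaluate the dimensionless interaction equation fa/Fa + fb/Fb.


f_a = P / A = 262000.0 / 8591 = 30.497 MPa
f_b = M / S = 91000000.0 / 771000.0 = 118.0285 MPa
Ratio = f_a / Fa + f_b / Fb
= 30.497 / 158 + 118.0285 / 157
= 0.9448 (dimensionless)

0.9448 (dimensionless)


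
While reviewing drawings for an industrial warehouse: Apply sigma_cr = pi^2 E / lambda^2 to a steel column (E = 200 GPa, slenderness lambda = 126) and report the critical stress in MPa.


sigma_cr = pi^2 * E / lambda^2
= 9.8696 * 200000.0 / 126^2
= 9.8696 * 200000.0 / 15876
= 124.3336 MPa

124.3336 MPa


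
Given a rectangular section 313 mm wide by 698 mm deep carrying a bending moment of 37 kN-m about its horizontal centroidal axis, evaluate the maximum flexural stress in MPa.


I = b * h^3 / 12 = 313 * 698^3 / 12 = 8870117224.67 mm^4
y = h / 2 = 698 / 2 = 349.0 mm
M = 37 kN-m = 37000000.0 N-mm
sigma = M * y / I = 37000000.0 * 349.0 / 8870117224.67
= 1.46 MPa

1.46 MPa


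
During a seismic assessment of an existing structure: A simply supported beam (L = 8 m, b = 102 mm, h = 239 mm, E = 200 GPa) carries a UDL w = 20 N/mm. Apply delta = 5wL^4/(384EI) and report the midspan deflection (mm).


I = 102 * 239^3 / 12 = 116041311.5 mm^4
L = 8000.0 mm, w = 20 N/mm, E = 200000.0 MPa
delta = 5 * w * L^4 / (384 * E * I)
= 5 * 20 * 8000.0^4 / (384 * 200000.0 * 116041311.5)
= 45.9606 mm

45.9606 mm


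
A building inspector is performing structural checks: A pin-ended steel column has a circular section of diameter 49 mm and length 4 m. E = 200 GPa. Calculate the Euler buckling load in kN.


I = pi * d^4 / 64 = 282979.01 mm^4
L = 4000.0 mm
P_cr = pi^2 * E * I / L^2
= 9.8696 * 200000.0 * 282979.01 / 4000.0^2
= 34911.14 N = 34.9111 kN

34.9111 kN


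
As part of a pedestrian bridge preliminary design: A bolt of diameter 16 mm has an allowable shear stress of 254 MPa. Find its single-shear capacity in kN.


A = pi * d^2 / 4 = pi * 16^2 / 4 = 201.0619 mm^2
V = f_v * A / 1000 = 254 * 201.0619 / 1000
= 51.0697 kN

51.0697 kN


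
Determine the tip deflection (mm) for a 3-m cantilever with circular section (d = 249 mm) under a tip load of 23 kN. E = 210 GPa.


I = pi * d^4 / 64 = pi * 249^4 / 64 = 188697995.64 mm^4
L = 3000.0 mm, P = 23000.0 N, E = 210000.0 MPa
delta = P * L^3 / (3 * E * I)
= 23000.0 * 3000.0^3 / (3 * 210000.0 * 188697995.64)
= 5.2238 mm

5.2238 mm


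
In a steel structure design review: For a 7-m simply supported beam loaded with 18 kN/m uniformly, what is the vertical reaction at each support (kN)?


Total load = w * L = 18 * 7 = 126 kN
By symmetry, each reaction R = total / 2 = 126 / 2 = 63.0 kN

63.0 kN


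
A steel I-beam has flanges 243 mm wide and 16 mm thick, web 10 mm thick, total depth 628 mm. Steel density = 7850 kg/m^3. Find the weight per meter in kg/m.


A_flanges = 2 * 243 * 16 = 7776 mm^2
A_web = (628 - 2 * 16) * 10 = 5960 mm^2
A_total = 7776 + 5960 = 13736 mm^2 = 0.013736 m^2
Weight = rho * A = 7850 * 0.013736 = 107.8276 kg/m

107.8276 kg/m


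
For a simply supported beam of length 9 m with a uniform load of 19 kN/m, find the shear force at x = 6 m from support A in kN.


R_A = w * L / 2 = 19 * 9 / 2 = 85.5 kN
V(x) = R_A - w * x = 85.5 - 19 * 6
= -28.5 kN

-28.5 kN


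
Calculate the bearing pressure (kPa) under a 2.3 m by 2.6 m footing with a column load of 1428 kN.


A = 2.3 * 2.6 = 5.98 m^2
q = P / A = 1428 / 5.98
= 238.796 kPa

238.796 kPa


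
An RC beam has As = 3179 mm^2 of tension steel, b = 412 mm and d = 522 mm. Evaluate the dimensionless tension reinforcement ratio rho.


rho = As / (b * d)
= 3179 / (412 * 522)
= 3179 / 215064
= 0.014782 (dimensionless)

0.014782 (dimensionless)


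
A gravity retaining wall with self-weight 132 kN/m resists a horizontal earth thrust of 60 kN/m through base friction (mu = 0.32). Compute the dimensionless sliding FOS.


Resisting force = mu * W = 0.32 * 132 = 42.24 kN/m
FOS = Resisting / Driving = 42.24 / 60
= 0.704 (dimensionless)

0.704 (dimensionless)


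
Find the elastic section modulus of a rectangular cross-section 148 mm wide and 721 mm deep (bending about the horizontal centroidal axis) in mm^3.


S = b * h^2 / 6
= 148 * 721^2 / 6
= 148 * 519841 / 6
= 12822744.67 mm^3

12822744.67 mm^3


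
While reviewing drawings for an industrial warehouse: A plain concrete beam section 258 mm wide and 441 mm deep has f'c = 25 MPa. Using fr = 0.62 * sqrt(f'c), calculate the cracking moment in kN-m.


fr = 0.62 * sqrt(25) = 0.62 * 5.0 = 3.1 MPa
I = 258 * 441^3 / 12 = 1843971601.5 mm^4
y_t = 220.5 mm
M_cr = fr * I / y_t = 3.1 * 1843971601.5 / 220.5 N-mm
= 25.9243 kN-m

25.9243 kN-m


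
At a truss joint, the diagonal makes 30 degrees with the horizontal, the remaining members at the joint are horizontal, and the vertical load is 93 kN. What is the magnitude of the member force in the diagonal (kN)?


At the joint, only the diagonal has a vertical component, so vertical equilibrium gives:
F * sin(30) = 93
F = 93 / sin(30)
= 93 / 0.5
= 186.0 kN

186.0 kN


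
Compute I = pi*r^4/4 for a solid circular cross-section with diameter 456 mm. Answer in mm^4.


r = d / 2 = 456 / 2 = 228.0 mm
I = pi * r^4 / 4 = pi * 228.0^4 / 4
= 2122409932.34 mm^4

2122409932.34 mm^4


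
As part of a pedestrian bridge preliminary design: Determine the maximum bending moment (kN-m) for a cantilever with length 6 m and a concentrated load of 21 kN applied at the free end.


For a cantilever with a point load at the free end:
M_max = P * L = 21 * 6 = 126 kN-m

126 kN-m


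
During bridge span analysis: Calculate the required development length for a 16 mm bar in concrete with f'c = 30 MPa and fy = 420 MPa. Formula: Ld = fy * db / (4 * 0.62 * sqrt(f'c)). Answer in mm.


Ld = (fy * db) / (4 * 0.62 * sqrt(f'c))
= (420 * 16) / (4 * 0.62 * sqrt(30))
= 6720 / 13.5835
= 494.72 mm

494.72 mm


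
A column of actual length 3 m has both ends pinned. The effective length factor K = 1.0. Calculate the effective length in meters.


L_eff = K * L
= 1.0 * 3
= 3.0 m

3.0 m


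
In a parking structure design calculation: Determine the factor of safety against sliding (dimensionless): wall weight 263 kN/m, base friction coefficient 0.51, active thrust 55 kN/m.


Resisting force = mu * W = 0.51 * 263 = 134.13 kN/m
FOS = Resisting / Driving = 134.13 / 55
= 2.4387 (dimensionless)

2.4387 (dimensionless)


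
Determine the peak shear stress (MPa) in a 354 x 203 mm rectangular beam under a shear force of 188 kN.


A = b * h = 354 * 203 = 71862 mm^2
V = 188 kN = 188000.0 N
tau_max = 1.5 * V / A = 1.5 * 188000.0 / 71862
= 3.9242 MPa

3.9242 MPa


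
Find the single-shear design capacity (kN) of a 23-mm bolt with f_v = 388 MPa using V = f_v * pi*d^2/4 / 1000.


A = pi * d^2 / 4 = pi * 23^2 / 4 = 415.4756 mm^2
V = f_v * A / 1000 = 388 * 415.4756 / 1000
= 161.2045 kN

161.2045 kN


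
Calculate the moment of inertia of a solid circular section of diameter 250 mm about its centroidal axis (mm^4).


r = d / 2 = 250 / 2 = 125.0 mm
I = pi * r^4 / 4 = pi * 125.0^4 / 4
= 191747598.49 mm^4

191747598.49 mm^4


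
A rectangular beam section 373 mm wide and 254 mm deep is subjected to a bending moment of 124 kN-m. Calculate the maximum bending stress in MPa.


I = b * h^3 / 12 = 373 * 254^3 / 12 = 509364572.67 mm^4
y = h / 2 = 254 / 2 = 127.0 mm
M = 124 kN-m = 124000000.0 N-mm
sigma = M * y / I = 124000000.0 * 127.0 / 509364572.67
= 30.92 MPa

30.92 MPa


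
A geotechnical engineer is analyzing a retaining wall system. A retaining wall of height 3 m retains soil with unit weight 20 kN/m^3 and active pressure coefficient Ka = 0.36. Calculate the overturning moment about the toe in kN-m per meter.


Pa = 0.5 * Ka * gamma * H^2
= 0.5 * 0.36 * 20 * 3^2
= 32.4 kN/m
Arm = H / 3 = 3 / 3 = 1.0 m
Mo = Pa * arm = Pa * H / 3 = 32.4 * 3 / 3 = 32.4 kN-m/m

32.4 kN-m/m


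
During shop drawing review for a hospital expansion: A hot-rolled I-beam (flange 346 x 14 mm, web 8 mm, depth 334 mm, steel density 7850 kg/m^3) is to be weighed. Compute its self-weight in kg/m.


A_flanges = 2 * 346 * 14 = 9688 mm^2
A_web = (334 - 2 * 14) * 8 = 2448 mm^2
A_total = 9688 + 2448 = 12136 mm^2 = 0.012136 m^2
Weight = rho * A = 7850 * 0.012136 = 95.2676 kg/m

95.2676 kg/m


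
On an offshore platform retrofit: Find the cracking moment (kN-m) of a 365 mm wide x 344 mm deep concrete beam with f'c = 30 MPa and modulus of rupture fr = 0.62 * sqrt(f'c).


fr = 0.62 * sqrt(30) = 0.62 * 5.4772 = 3.3959 MPa
I = 365 * 344^3 / 12 = 1238189013.33 mm^4
y_t = 172.0 mm
M_cr = fr * I / y_t = 3.3959 * 1238189013.33 / 172.0 N-mm
= 24.4462 kN-m

24.4462 kN-m


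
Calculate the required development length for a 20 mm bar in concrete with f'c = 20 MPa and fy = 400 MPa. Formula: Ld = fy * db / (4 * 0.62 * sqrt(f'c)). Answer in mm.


Ld = (fy * db) / (4 * 0.62 * sqrt(f'c))
= (400 * 20) / (4 * 0.62 * sqrt(20))
= 8000 / 11.0909
= 721.31 mm

721.31 mm


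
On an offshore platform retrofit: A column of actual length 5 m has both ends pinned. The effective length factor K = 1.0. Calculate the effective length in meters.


L_eff = K * L
= 1.0 * 5
= 5.0 m

5.0 m


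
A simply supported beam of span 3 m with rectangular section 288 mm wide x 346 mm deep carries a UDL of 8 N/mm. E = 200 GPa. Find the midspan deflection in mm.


I = 288 * 346^3 / 12 = 994121664.0 mm^4
L = 3000.0 mm, w = 8 N/mm, E = 200000.0 MPa
delta = 5 * w * L^4 / (384 * E * I)
= 5 * 8 * 3000.0^4 / (384 * 200000.0 * 994121664.0)
= 0.0424 mm

0.0424 mm


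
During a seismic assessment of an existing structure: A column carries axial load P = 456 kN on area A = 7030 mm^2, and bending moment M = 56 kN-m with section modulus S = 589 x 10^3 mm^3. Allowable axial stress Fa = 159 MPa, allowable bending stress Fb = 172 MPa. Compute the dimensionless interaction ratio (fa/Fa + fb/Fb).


f_a = P / A = 456000.0 / 7030 = 64.8649 MPa
f_b = M / S = 56000000.0 / 589000.0 = 95.0764 MPa
Ratio = f_a / Fa + f_b / Fb
= 64.8649 / 159 + 95.0764 / 172
= 0.9607 (dimensionless)

0.9607 (dimensionless)


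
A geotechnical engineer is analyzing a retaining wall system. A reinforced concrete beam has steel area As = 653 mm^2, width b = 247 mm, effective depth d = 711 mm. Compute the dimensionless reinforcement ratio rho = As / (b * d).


rho = As / (b * d)
= 653 / (247 * 711)
= 653 / 175617
= 0.003718 (dimensionless)

0.003718 (dimensionless)


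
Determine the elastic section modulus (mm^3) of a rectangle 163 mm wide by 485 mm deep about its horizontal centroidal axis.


S = b * h^2 / 6
= 163 * 485^2 / 6
= 163 * 235225 / 6
= 6390279.17 mm^3

6390279.17 mm^3


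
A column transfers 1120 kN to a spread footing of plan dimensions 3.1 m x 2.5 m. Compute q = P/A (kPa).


A = 3.1 * 2.5 = 7.75 m^2
q = P / A = 1120 / 7.75
= 144.5161 kPa

144.5161 kPa


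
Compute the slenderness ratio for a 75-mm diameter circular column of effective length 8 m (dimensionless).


Radius of gyration r = d / 4 = 75 / 4 = 18.75 mm
L_eff = 8000.0 mm
Slenderness ratio = L / r = 8000.0 / 18.75 = 426.67 (dimensionless)

426.67 (dimensionless)


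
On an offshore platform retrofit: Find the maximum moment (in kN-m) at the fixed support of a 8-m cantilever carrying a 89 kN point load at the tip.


For a cantilever with a point load at the free end:
M_max = P * L = 89 * 8 = 712 kN-m

712 kN-m


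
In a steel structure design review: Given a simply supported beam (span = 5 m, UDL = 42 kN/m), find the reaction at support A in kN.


Total load = w * L = 42 * 5 = 210 kN
By symmetry, each reaction R = total / 2 = 210 / 2 = 105.0 kN

105.0 kN


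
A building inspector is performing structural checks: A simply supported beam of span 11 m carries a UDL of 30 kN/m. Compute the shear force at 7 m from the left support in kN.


R_A = w * L / 2 = 30 * 11 / 2 = 165.0 kN
V(x) = R_A - w * x = 165.0 - 30 * 7
= -45.0 kN

-45.0 kN


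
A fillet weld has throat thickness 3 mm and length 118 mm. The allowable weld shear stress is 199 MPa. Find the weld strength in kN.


Strength = throat * length * allowable stress
= 3 * 118 * 199 N
= 70446 N
= 70.45 kN

70.45 kN


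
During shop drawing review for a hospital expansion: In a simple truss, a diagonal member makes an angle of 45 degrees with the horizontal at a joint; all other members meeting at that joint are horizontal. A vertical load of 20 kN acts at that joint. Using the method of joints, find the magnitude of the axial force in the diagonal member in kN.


At the joint, only the diagonal has a vertical component, so vertical equilibrium gives:
F * sin(45) = 20
F = 20 / sin(45)
= 20 / 0.707107
= 28.28 kN

28.28 kN
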